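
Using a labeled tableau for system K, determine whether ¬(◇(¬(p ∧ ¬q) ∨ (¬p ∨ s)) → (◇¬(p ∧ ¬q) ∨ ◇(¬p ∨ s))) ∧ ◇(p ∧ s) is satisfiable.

No, unsatisfiable

1. ¬(◇(¬(p ∧ ¬q) ∨ (¬p ∨ s)) → (◇¬(p ∧ ¬q) ∨ ◇(¬p ∨ s))) ∧ ◇(p ∧ s), 0
2. ¬(◇(¬(p ∧ ¬q) ∨ (¬p ∨ s)) → (◇¬(p ∧ ¬q) ∨ ◇(¬p ∨ s))), 0   [∧-rule on 1]
3. ◇(p ∧ s), 0   [∧-rule on 1]
4. ◇(¬(p ∧ ¬q) ∨ (¬p ∨ s)), 0   [¬→-rule on 2]
5. ¬(◇¬(p ∧ ¬q) ∨ ◇(¬p ∨ s)), 0   [¬→-rule on 2]
6. ¬◇¬(p ∧ ¬q), 0   [¬∨-rule on 5]
7. ¬◇(¬p ∨ s), 0   [¬∨-rule on 5]
8. p ∧ s, 1   [◇-rule on 3: fresh world 1, 0R1]
9. p, 1   [∧-rule on 8]
10. s, 1   [∧-rule on 8]
11. p ∧ ¬q, 1   [¬◇-rule on 6 via 0R1]
12. ¬q, 1   [∧-rule on 11]
13. ¬(¬p ∨ s), 1   [¬◇-rule on 7 via 0R1]
14. ¬s, 1   [¬∨-rule on 13]
Accessibility: 0R1
Branch closes: s and ¬s both at 1.
All branches of the tableau close; one closing branch shown above.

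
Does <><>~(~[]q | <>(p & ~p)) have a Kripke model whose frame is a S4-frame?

Yes, satisfiable

1. <><>~(~[]q | <>(p & ~p)), 0
2. <>~(~[]q | <>(p & ~p)), 1
3. ~(~[]q | <>(p & ~p)), 2
4. []q, 2
5. ~<>(p & ~p), 2
6. q, 2
7. ~(p & ~p), 2
8. p, 2
Accessibility: 0R0, 0R1, 0R2, 1R1, 1R2, 2R2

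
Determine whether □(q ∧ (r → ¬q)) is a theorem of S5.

No, not valid

Tableau for the negation ¬□(q ∧ (r → ¬q)):
1. ¬□(q ∧ (r → ¬q)), u
2. ¬(q ∧ (r → ¬q)), v
3. ¬(r → ¬q), v
4. r, v
5. q, v
Accessibility: uRu, uRv, vRu, vRv
The negation has an open branch (countermodel exists).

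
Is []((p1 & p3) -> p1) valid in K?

Yes, valid

Tableau for the negation ~[]((p1 & p3) -> p1):
1. ~[]((p1 & p3) -> p1), u
2. ~((p1 & p3) -> p1), v   [~[]-rule on 1: fresh world v, uRv]
3. p1 & p3, v   [~->-rule on 2]
4. ~p1, v   [~->-rule on 2]
5. p1, v   [&-rule on 3]
6. p3, v   [&-rule on 3]
Accessibility: uRv
Branch closes: p1 and ~p1 both at v.
All branches of the negation close; one closing branch shown above.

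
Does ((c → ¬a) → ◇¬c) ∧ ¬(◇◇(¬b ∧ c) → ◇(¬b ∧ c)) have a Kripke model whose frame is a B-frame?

Satisfiable

1. ((c → ¬a) → ◇¬c) ∧ ¬(◇◇(¬b ∧ c) → ◇(¬b ∧ c)), 0
2. (c → ¬a) → ◇¬c, 0
3. ¬(◇◇(¬b ∧ c) → ◇(¬b ∧ c)), 0
4. ◇◇(¬b ∧ c), 0
5. ¬◇(¬b ∧ c), 0
6. ¬(¬b ∧ c), 0
7. ◇¬c, 0
8. ¬c, 0
9. ◇(¬b ∧ c), 1
10. ¬(¬b ∧ c), 1
11. ¬c, 1
12. ¬c, 2
13. ¬(¬b ∧ c), 2
14. ¬b ∧ c, 3
15. ¬b, 3
16. c, 3
Accessibility: 0R0, 0R1, 0R2, 1R0, 1R1, 1R3, 2R0, 2R2, 3R1, 3R3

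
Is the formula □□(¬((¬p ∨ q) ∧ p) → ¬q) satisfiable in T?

1. □□(¬((¬p ∨ q) ∧ p) → ¬q), u
2. □(¬((¬p ∨ q) ∧ p) → ¬q), u
3. ¬((¬p ∨ q) ∧ p) → ¬q, u
4. ¬q, u
Accessibility: uRu

Satisfiable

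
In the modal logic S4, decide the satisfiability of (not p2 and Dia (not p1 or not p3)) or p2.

1. (not p2 and Dia (not p1 or not p3)) or p2, w0
2. p2, w0
Accessibility: w0Rw0

Satisfiable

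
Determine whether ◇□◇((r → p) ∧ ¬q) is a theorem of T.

No, not valid

Tableau for the negation ¬◇□◇((r → p) ∧ ¬q):
1. ¬◇□◇((r → p) ∧ ¬q), w0
2. ¬□◇((r → p) ∧ ¬q), w0   [¬◇-rule on 1 via w0Rw0]
3. ¬◇((r → p) ∧ ¬q), w1   [¬□-rule on 2: fresh world w1, w0Rw1]
4. ¬□◇((r → p) ∧ ¬q), w1   [¬◇-rule on 1 via w0Rw1]
5. ¬((r → p) ∧ ¬q), w1   [¬◇-rule on 3 via w1Rw1]
6. q, w1   [¬∧-rule on 5 (branches; this branch)]
7. ¬◇((r → p) ∧ ¬q), w2   [¬□-rule on 4: fresh world w2, w1Rw2]
8. ¬((r → p) ∧ ¬q), w2   [¬◇-rule on 3 via w1Rw2]
9. q, w2   [¬∧-rule on 8 (branches; this branch)]
Accessibility: w0Rw0, w0Rw1, w1Rw1, w1Rw2, w2Rw2
The negation has an open branch (countermodel exists).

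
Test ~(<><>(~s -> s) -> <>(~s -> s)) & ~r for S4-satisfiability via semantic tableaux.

Unsatisfiable (every branch closes)

1. ~(<><>(~s -> s) -> <>(~s -> s)) & ~r, w0
2. ~(<><>(~s -> s) -> <>(~s -> s)), w0   [&-rule on 1]
3. ~r, w0   [&-rule on 1]
4. <><>(~s -> s), w0   [~->-rule on 2]
5. ~<>(~s -> s), w0   [~->-rule on 2]
6. ~(~s -> s), w0   [~<>-rule on 5 via w0Rw0]
7. ~s, w0   [~->-rule on 6]
8. <>(~s -> s), w1   [<>-rule on 4: fresh world w1, w0Rw1]
9. ~(~s -> s), w1   [~<>-rule on 5 via w0Rw1]
10. ~s, w1   [~->-rule on 9]
11. ~s -> s, w2   [<>-rule on 8: fresh world w2, w1Rw2]
12. ~(~s -> s), w2   [~<>-rule on 5 via w0Rw2]
13. ~s, w2   [~->-rule on 12]
14. s, w2   [->-rule on 11 (branches; this branch)]
Accessibility: w0Rw0, w0Rw1, w0Rw2, w1Rw1, w1Rw2, w2Rw2
Branch closes: s and ~s both at w2.
Every branch closes; the branch above is one of them.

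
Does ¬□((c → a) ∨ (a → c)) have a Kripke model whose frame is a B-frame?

Unsatisfiable

1. ¬□((c → a) ∨ (a → c)), w0
2. ¬((c → a) ∨ (a → c)), w1   [¬□-rule on 1: fresh world w1, w0Rw1]
3. ¬(c → a), w1   [¬∨-rule on 2]
4. ¬(a → c), w1   [¬∨-rule on 2]
5. c, w1   [¬→-rule on 3]
6. ¬a, w1   [¬→-rule on 3]
7. a, w1   [¬→-rule on 4]
8. ¬c, w1   [¬→-rule on 4]
Accessibility: w0Rw0, w0Rw1, w1Rw0, w1Rw1
Branch closes: a and ¬a both at w1.
(One branch shown.) All branches close.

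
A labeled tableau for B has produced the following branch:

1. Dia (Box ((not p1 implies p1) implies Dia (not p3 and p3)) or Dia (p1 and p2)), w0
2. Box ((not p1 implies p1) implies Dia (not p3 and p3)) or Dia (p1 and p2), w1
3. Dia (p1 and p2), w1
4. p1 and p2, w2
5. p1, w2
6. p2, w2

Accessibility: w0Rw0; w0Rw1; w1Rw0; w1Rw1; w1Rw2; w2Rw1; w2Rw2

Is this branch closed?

Open

No world carries both an atom and its negation.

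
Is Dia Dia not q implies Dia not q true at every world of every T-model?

Tableau for the negation not (Dia Dia not q implies Dia not q):
1. not (Dia Dia not q implies Dia not q), 0
2. Dia Dia not q, 0
3. not Dia not q, 0
4. q, 0
5. Dia not q, 1
6. q, 1
7. not q, 2
Accessibility: 0R0, 0R1, 1R1, 1R2, 2R2
The negation has an open branch (countermodel exists).

Invalid (countermodel exists)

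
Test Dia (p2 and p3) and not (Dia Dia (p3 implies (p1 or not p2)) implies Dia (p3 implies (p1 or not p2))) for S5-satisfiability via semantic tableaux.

1. Dia (p2 and p3) and not (Dia Dia (p3 implies (p1 or not p2)) implies Dia (p3 implies (p1 or not p2))), w0
2. Dia (p2 and p3), w0   [and-rule on 1]
3. not (Dia Dia (p3 implies (p1 or not p2)) implies Dia (p3 implies (p1 or not p2))), w0   [and-rule on 1]
4. Dia Dia (p3 implies (p1 or not p2)), w0   [neg-implies-rule on 3]
5. not Dia (p3 implies (p1 or not p2)), w0   [neg-implies-rule on 3]
6. not (p3 implies (p1 or not p2)), w0   [neg-Dia-rule on 5 via w0Rw0]
7. p3, w0   [neg-implies-rule on 6]
8. not (p1 or not p2), w0   [neg-implies-rule on 6]
9. not p1, w0   [neg-or-rule on 8]
10. p2, w0   [neg-or-rule on 8]
11. p2 and p3, w1   [Dia-rule on 2: fresh world w1, w0Rw1]
12. p2, w1   [and-rule on 11]
13. p3, w1   [and-rule on 11]
14. not (p3 implies (p1 or not p2)), w1   [neg-Dia-rule on 5 via w0Rw1]
15. not (p1 or not p2), w1   [neg-implies-rule on 14]
16. not p1, w1   [neg-or-rule on 15]
17. Dia (p3 implies (p1 or not p2)), w2   [Dia-rule on 4: fresh world w2, w0Rw2]
18. not (p3 implies (p1 or not p2)), w2   [neg-Dia-rule on 5 via w0Rw2]
19. p3, w2   [neg-implies-rule on 18]
20. not (p1 or not p2), w2   [neg-implies-rule on 18]
21. not p1, w2   [neg-or-rule on 20]
22. p2, w2   [neg-or-rule on 20]
23. p3 implies (p1 or not p2), w3   [Dia-rule on 17: fresh world w3, w2Rw3]
24. not (p3 implies (p1 or not p2)), w3   [neg-Dia-rule on 5 via w0Rw3]
25. p3, w3   [neg-implies-rule on 24]
26. not (p1 or not p2), w3   [neg-implies-rule on 24]
27. not p1, w3   [neg-or-rule on 26]
28. p2, w3   [neg-or-rule on 26]
29. p1 or not p2, w3   [implies-rule on 23 (branches; this branch)]
30. not p2, w3   [or-rule on 29 (branches; this branch)]
Accessibility: w0Rw0, w0Rw1, w0Rw2, w0Rw3, w1Rw0, w1Rw1, w1Rw2, w1Rw3, w2Rw0, w2Rw1, w2Rw2, w2Rw3, w3Rw0, w3Rw1, w3Rw2, w3Rw3
Branch closes: p2 and not p2 both at w3.
Every branch closes; the branch above is one of them.

Unsatisfiable (every branch closes)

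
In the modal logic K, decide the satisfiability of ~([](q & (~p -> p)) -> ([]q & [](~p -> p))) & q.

No, unsatisfiable

1. ~([](q & (~p -> p)) -> ([]q & [](~p -> p))) & q, 0
2. ~([](q & (~p -> p)) -> ([]q & [](~p -> p))), 0
3. q, 0
4. [](q & (~p -> p)), 0
5. ~([]q & [](~p -> p)), 0
6. ~[](~p -> p), 0
7. ~(~p -> p), 1
8. ~p, 1
9. q & (~p -> p), 1
10. q, 1
11. ~p -> p, 1
12. p, 1
Accessibility: 0R1
Branch closes: p and ~p both at 1.
All branches of the tableau close; one closing branch shown above.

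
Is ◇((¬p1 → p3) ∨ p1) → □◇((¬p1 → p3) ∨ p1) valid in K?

Tableau for the negation ¬(◇((¬p1 → p3) ∨ p1) → □◇((¬p1 → p3) ∨ p1)):
1. ¬(◇((¬p1 → p3) ∨ p1) → □◇((¬p1 → p3) ∨ p1)), w0
2. ◇((¬p1 → p3) ∨ p1), w0
3. ¬□◇((¬p1 → p3) ∨ p1), w0
4. (¬p1 → p3) ∨ p1, w1
5. p1, w1
6. ¬◇((¬p1 → p3) ∨ p1), w2
Accessibility: w0Rw1, w0Rw2
The negation has an open branch (countermodel exists).

Not valid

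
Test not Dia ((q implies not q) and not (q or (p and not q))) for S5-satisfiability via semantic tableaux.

1. not Dia ((q implies not q) and not (q or (p and not q))), w0
2. not ((q implies not q) and not (q or (p and not q))), w0
3. q or (p and not q), w0
4. p and not q, w0
5. p, w0
6. not q, w0
Accessibility: w0Rw0

Satisfiable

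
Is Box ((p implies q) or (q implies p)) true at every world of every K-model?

Yes, valid

Tableau for the negation not Box ((p implies q) or (q implies p)):
1. not Box ((p implies q) or (q implies p)), 0
2. not ((p implies q) or (q implies p)), 1
3. not (p implies q), 1
4. not (q implies p), 1
5. p, 1
6. not q, 1
7. q, 1
8. not p, 1
Accessibility: 0R1
Branch closes: q and not q both at 1.
All branches of the negation close; one closing branch shown above.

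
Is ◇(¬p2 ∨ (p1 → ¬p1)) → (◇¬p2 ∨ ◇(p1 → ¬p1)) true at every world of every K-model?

Valid

Tableau for the negation ¬(◇(¬p2 ∨ (p1 → ¬p1)) → (◇¬p2 ∨ ◇(p1 → ¬p1))):
1. ¬(◇(¬p2 ∨ (p1 → ¬p1)) → (◇¬p2 ∨ ◇(p1 → ¬p1))), w0
2. ◇(¬p2 ∨ (p1 → ¬p1)), w0   [¬→-rule on 1]
3. ¬(◇¬p2 ∨ ◇(p1 → ¬p1)), w0   [¬→-rule on 1]
4. ¬◇¬p2, w0   [¬∨-rule on 3]
5. ¬◇(p1 → ¬p1), w0   [¬∨-rule on 3]
6. ¬p2 ∨ (p1 → ¬p1), w1   [◇-rule on 2: fresh world w1, w0Rw1]
7. p2, w1   [¬◇-rule on 4 via w0Rw1]
8. ¬(p1 → ¬p1), w1   [¬◇-rule on 5 via w0Rw1]
9. p1, w1   [¬→-rule on 8]
10. p1 → ¬p1, w1   [∨-rule on 6 (branches; this branch)]
11. ¬p1, w1   [→-rule on 10 (branches; this branch)]
Accessibility: w0Rw1
Branch closes: p1 and ¬p1 both at w1.
Every branch of the negation's tableau closes; the branch above is one of them.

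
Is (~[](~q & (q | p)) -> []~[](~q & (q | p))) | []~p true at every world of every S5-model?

Valid in S5

Tableau for the negation ~((~[](~q & (q | p)) -> []~[](~q & (q | p))) | []~p):
1. ~((~[](~q & (q | p)) -> []~[](~q & (q | p))) | []~p), w0
2. ~(~[](~q & (q | p)) -> []~[](~q & (q | p))), w0   [~|-rule on 1]
3. ~[]~p, w0   [~|-rule on 1]
4. ~[](~q & (q | p)), w0   [~->-rule on 2]
5. ~[]~[](~q & (q | p)), w0   [~->-rule on 2]
6. p, w1   [~[]-rule on 3: fresh world w1, w0Rw1]
7. ~(~q & (q | p)), w2   [~[]-rule on 4: fresh world w2, w0Rw2]
8. ~(q | p), w2   [~&-rule on 7 (branches; this branch)]
9. ~q, w2   [~|-rule on 8]
10. ~p, w2   [~|-rule on 8]
11. [](~q & (q | p)), w3   [~[]-rule on 5: fresh world w3, w0Rw3]
12. ~q & (q | p), w0   [[]-rule on 11 via w3Rw0]
13. ~q, w0   [&-rule on 12]
14. q | p, w0   [&-rule on 12]
15. ~q & (q | p), w1   [[]-rule on 11 via w3Rw1]
16. ~q, w1   [&-rule on 15]
17. q | p, w1   [&-rule on 15]
18. ~q & (q | p), w2   [[]-rule on 11 via w3Rw2]
19. q | p, w2   [&-rule on 18]
20. ~q & (q | p), w3   [[]-rule on 11 via w3Rw3]
21. ~q, w3   [&-rule on 20]
22. q | p, w3   [&-rule on 20]
23. p, w0   [|-rule on 14 (branches; this branch)]
24. p, w2   [|-rule on 19 (branches; this branch)]
Accessibility: w0Rw0, w0Rw1, w0Rw2, w0Rw3, w1Rw0, w1Rw1, w1Rw2, w1Rw3, w2Rw0, w2Rw1, w2Rw2, w2Rw3, w3Rw0, w3Rw1, w3Rw2, w3Rw3
Branch closes: p and ~p both at w2.
All branches of the negation close; one closing branch shown above.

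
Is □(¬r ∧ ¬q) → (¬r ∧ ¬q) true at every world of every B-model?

Valid

Tableau for the negation ¬(□(¬r ∧ ¬q) → (¬r ∧ ¬q)):
1. ¬(□(¬r ∧ ¬q) → (¬r ∧ ¬q)), 0
2. □(¬r ∧ ¬q), 0
3. ¬(¬r ∧ ¬q), 0
4. ¬r ∧ ¬q, 0
5. ¬r, 0
6. ¬q, 0
7. q, 0
Accessibility: 0R0
Branch closes: q and ¬q both at 0.
Every branch of the negation's tableau closes; the branch above is one of them.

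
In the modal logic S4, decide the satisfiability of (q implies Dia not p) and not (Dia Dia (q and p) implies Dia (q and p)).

Unsatisfiable (every branch closes)

1. (q implies Dia not p) and not (Dia Dia (q and p) implies Dia (q and p)), w0
2. q implies Dia not p, w0
3. not (Dia Dia (q and p) implies Dia (q and p)), w0
4. Dia Dia (q and p), w0
5. not Dia (q and p), w0
6. not (q and p), w0
7. Dia not p, w0
8. not p, w0
9. Dia (q and p), w1
10. not (q and p), w1
11. not p, w1
12. not p, w2
13. not (q and p), w2
14. q and p, w3
15. q, w3
16. p, w3
17. not (q and p), w3
18. not p, w3
Accessibility: w0Rw0, w0Rw1, w0Rw2, w0Rw3, w1Rw1, w1Rw3, w2Rw2, w3Rw3
Branch closes: p and not p both at w3.
Every branch closes; the branch above is one of them.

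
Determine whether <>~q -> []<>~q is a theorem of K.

No, not valid

Tableau for the negation ~(<>~q -> []<>~q):
1. ~(<>~q -> []<>~q), u
2. <>~q, u   [~->-rule on 1]
3. ~[]<>~q, u   [~->-rule on 1]
4. ~q, v   [<>-rule on 2: fresh world v, uRv]
5. ~<>~q, w   [~[]-rule on 3: fresh world w, uRw]
Accessibility: uRv, uRw
The negation has an open branch (countermodel exists).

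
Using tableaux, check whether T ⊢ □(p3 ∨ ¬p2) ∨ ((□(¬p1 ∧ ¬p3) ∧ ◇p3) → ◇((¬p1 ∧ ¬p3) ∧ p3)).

Tableau for the negation ¬(□(p3 ∨ ¬p2) ∨ ((□(¬p1 ∧ ¬p3) ∧ ◇p3) → ◇((¬p1 ∧ ¬p3) ∧ p3))):
1. ¬(□(p3 ∨ ¬p2) ∨ ((□(¬p1 ∧ ¬p3) ∧ ◇p3) → ◇((¬p1 ∧ ¬p3) ∧ p3))), 0
2. ¬□(p3 ∨ ¬p2), 0
3. ¬((□(¬p1 ∧ ¬p3) ∧ ◇p3) → ◇((¬p1 ∧ ¬p3) ∧ p3)), 0
4. □(¬p1 ∧ ¬p3) ∧ ◇p3, 0
5. ¬◇((¬p1 ∧ ¬p3) ∧ p3), 0
6. □(¬p1 ∧ ¬p3), 0
7. ◇p3, 0
8. ¬((¬p1 ∧ ¬p3) ∧ p3), 0
9. ¬p1 ∧ ¬p3, 0
10. ¬p1, 0
11. ¬p3, 0
12. ¬(p3 ∨ ¬p2), 1
13. ¬p3, 1
14. p2, 1
15. ¬((¬p1 ∧ ¬p3) ∧ p3), 1
16. ¬p1 ∧ ¬p3, 1
17. ¬p1, 1
18. p3, 2
19. ¬((¬p1 ∧ ¬p3) ∧ p3), 2
20. ¬p1 ∧ ¬p3, 2
21. ¬p1, 2
22. ¬p3, 2
Accessibility: 0R0, 0R1, 0R2, 1R1, 2R2
Branch closes: p3 and ¬p3 both at 2.
All branches of the negation close; one closing branch shown above.

Yes, valid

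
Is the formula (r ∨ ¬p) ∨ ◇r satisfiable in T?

Yes, satisfiable

1. (r ∨ ¬p) ∨ ◇r, w0
2. ◇r, w0   [∨-rule on 1 (branches; this branch)]
3. r, w1   [◇-rule on 2: fresh world w1, w0Rw1]
Accessibility: w0Rw0, w0Rw1, w1Rw1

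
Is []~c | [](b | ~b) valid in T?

Valid in T

Tableau for the negation ~([]~c | [](b | ~b)):
1. ~([]~c | [](b | ~b)), 0
2. ~[]~c, 0
3. ~[](b | ~b), 0
4. c, 1
5. ~(b | ~b), 2
6. ~b, 2
7. b, 2
Accessibility: 0R0, 0R1, 0R2, 1R1, 2R2
Branch closes: b and ~b both at 2.
All branches of the negation close; one closing branch shown above.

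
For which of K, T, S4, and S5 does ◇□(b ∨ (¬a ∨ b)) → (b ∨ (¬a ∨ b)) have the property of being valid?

S5

S5-tableau for the negation ¬(◇□(b ∨ (¬a ∨ b)) → (b ∨ (¬a ∨ b))):
1. ¬(◇□(b ∨ (¬a ∨ b)) → (b ∨ (¬a ∨ b))), w0
2. ◇□(b ∨ (¬a ∨ b)), w0   [¬→-rule on 1]
3. ¬(b ∨ (¬a ∨ b)), w0   [¬→-rule on 1]
4. ¬b, w0   [¬∨-rule on 3]
5. ¬(¬a ∨ b), w0   [¬∨-rule on 3]
6. a, w0   [¬∨-rule on 5]
7. □(b ∨ (¬a ∨ b)), w1   [◇-rule on 2: fresh world w1, w0Rw1]
8. b ∨ (¬a ∨ b), w0   [□-rule on 7 via w1Rw0]
9. b ∨ (¬a ∨ b), w1   [□-rule on 7 via w1Rw1]
10. ¬a ∨ b, w0   [∨-rule on 8 (branches; this branch)]
11. ¬a ∨ b, w1   [∨-rule on 9 (branches; this branch)]
12. b, w0   [∨-rule on 10 (branches; this branch)]
Accessibility: w0Rw0, w0Rw1, w1Rw0, w1Rw1
Branch closes: b and ¬b both at w0.
Every branch closes (one shown): valid in S5.
S4-tableau for the negation ¬(◇□(b ∨ (¬a ∨ b)) → (b ∨ (¬a ∨ b))):
1. ¬(◇□(b ∨ (¬a ∨ b)) → (b ∨ (¬a ∨ b))), w0
2. ◇□(b ∨ (¬a ∨ b)), w0   [¬→-rule on 1]
3. ¬(b ∨ (¬a ∨ b)), w0   [¬→-rule on 1]
4. ¬b, w0   [¬∨-rule on 3]
5. ¬(¬a ∨ b), w0   [¬∨-rule on 3]
6. a, w0   [¬∨-rule on 5]
7. □(b ∨ (¬a ∨ b)), w1   [◇-rule on 2: fresh world w1, w0Rw1]
8. b ∨ (¬a ∨ b), w1   [□-rule on 7 via w1Rw1]
9. ¬a ∨ b, w1   [∨-rule on 8 (branches; this branch)]
10. b, w1   [∨-rule on 9 (branches; this branch)]
Accessibility: w0Rw0, w0Rw1, w1Rw1
Complete open branch: countermodel on an S4-frame, so not valid in S4, nor in K, T (the same frame is also a K-frame and a T-frame).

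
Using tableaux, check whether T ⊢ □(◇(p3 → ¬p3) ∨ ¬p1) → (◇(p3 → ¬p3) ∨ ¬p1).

Valid in T

Tableau for the negation ¬(□(◇(p3 → ¬p3) ∨ ¬p1) → (◇(p3 → ¬p3) ∨ ¬p1)):
1. ¬(□(◇(p3 → ¬p3) ∨ ¬p1) → (◇(p3 → ¬p3) ∨ ¬p1)), 0
2. □(◇(p3 → ¬p3) ∨ ¬p1), 0
3. ¬(◇(p3 → ¬p3) ∨ ¬p1), 0
4. ¬◇(p3 → ¬p3), 0
5. p1, 0
6. ◇(p3 → ¬p3) ∨ ¬p1, 0
7. ¬(p3 → ¬p3), 0
8. p3, 0
9. ◇(p3 → ¬p3), 0
10. p3 → ¬p3, 1
11. ◇(p3 → ¬p3) ∨ ¬p1, 1
12. ¬(p3 → ¬p3), 1
13. p3, 1
14. ¬p3, 1
Accessibility: 0R0, 0R1, 1R1
Branch closes: p3 and ¬p3 both at 1.
Every branch of the negation's tableau closes; the branch above is one of them.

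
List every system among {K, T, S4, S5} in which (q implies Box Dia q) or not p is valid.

S5

S5-tableau for the negation not ((q implies Box Dia q) or not p):
1. not ((q implies Box Dia q) or not p), w0
2. not (q implies Box Dia q), w0
3. p, w0
4. q, w0
5. not Box Dia q, w0
6. not Dia q, w1
7. not q, w0
Accessibility: w0Rw0, w0Rw1, w1Rw0, w1Rw1
Branch closes: q and not q both at w0.
Every branch closes (one shown): valid in S5.
S4-tableau for the negation not ((q implies Box Dia q) or not p):
1. not ((q implies Box Dia q) or not p), w0
2. not (q implies Box Dia q), w0
3. p, w0
4. q, w0
5. not Box Dia q, w0
6. not Dia q, w1
7. not q, w1
Accessibility: w0Rw0, w0Rw1, w1Rw1
Complete open branch: countermodel on an S4-frame, so not valid in S4, nor in K, T (the same frame is also a K-frame and a T-frame).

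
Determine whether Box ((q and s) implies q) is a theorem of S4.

Tableau for the negation not Box ((q and s) implies q):
1. not Box ((q and s) implies q), w0
2. not ((q and s) implies q), w1
3. q and s, w1
4. not q, w1
5. q, w1
6. s, w1
Accessibility: w0Rw0, w0Rw1, w1Rw1
Branch closes: q and not q both at w1.
Every branch of the negation's tableau closes; the branch above is one of them.

Valid in S4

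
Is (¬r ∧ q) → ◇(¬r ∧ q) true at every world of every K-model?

Tableau for the negation ¬((¬r ∧ q) → ◇(¬r ∧ q)):
1. ¬((¬r ∧ q) → ◇(¬r ∧ q)), w0
2. ¬r ∧ q, w0
3. ¬◇(¬r ∧ q), w0
4. ¬r, w0
5. q, w0
The negation has an open branch (countermodel exists).

Invalid (countermodel exists)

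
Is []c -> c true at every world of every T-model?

Valid in T

Tableau for the negation ~([]c -> c):
1. ~([]c -> c), 0
2. []c, 0
3. ~c, 0
4. c, 0
Accessibility: 0R0
Branch closes: c and ~c both at 0.
All branches of the negation close; one closing branch shown above.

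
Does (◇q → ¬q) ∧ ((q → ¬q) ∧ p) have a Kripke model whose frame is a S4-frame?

1. (◇q → ¬q) ∧ ((q → ¬q) ∧ p), 0
2. ◇q → ¬q, 0
3. (q → ¬q) ∧ p, 0
4. q → ¬q, 0
5. p, 0
6. ¬q, 0
Accessibility: 0R0

Satisfiable (open branch found)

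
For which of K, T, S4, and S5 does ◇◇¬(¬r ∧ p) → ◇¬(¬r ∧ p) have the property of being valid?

S4, S5

T-tableau for the negation ¬(◇◇¬(¬r ∧ p) → ◇¬(¬r ∧ p)):
1. ¬(◇◇¬(¬r ∧ p) → ◇¬(¬r ∧ p)), 0
2. ◇◇¬(¬r ∧ p), 0
3. ¬◇¬(¬r ∧ p), 0
4. ¬r ∧ p, 0
5. ¬r, 0
6. p, 0
7. ◇¬(¬r ∧ p), 1
8. ¬r ∧ p, 1
9. ¬r, 1
10. p, 1
11. ¬(¬r ∧ p), 2
12. ¬p, 2
Accessibility: 0R0, 0R1, 1R1, 1R2, 2R2
Complete open branch: countermodel on a T-frame, so not valid in T, nor in K (the same frame is also a K-frame).
S4-tableau for the negation ¬(◇◇¬(¬r ∧ p) → ◇¬(¬r ∧ p)):
1. ¬(◇◇¬(¬r ∧ p) → ◇¬(¬r ∧ p)), 0
2. ◇◇¬(¬r ∧ p), 0
3. ¬◇¬(¬r ∧ p), 0
4. ¬r ∧ p, 0
5. ¬r, 0
6. p, 0
7. ◇¬(¬r ∧ p), 1
8. ¬r ∧ p, 1
9. ¬r, 1
10. p, 1
11. ¬(¬r ∧ p), 2
12. ¬r ∧ p, 2
13. ¬r, 2
14. p, 2
15. ¬p, 2
Accessibility: 0R0, 0R1, 0R2, 1R1, 1R2, 2R2
Branch closes: p and ¬p both at 2.
Every branch closes (one shown): valid in S4, hence also in S5 (every theorem of S4 is a theorem of S5).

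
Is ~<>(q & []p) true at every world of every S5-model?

Tableau for the negation <>(q & []p):
1. <>(q & []p), 0
2. q & []p, 1
3. q, 1
4. []p, 1
5. p, 0
6. p, 1
Accessibility: 0R0, 0R1, 1R0, 1R1
The negation has an open branch (countermodel exists).

Not valid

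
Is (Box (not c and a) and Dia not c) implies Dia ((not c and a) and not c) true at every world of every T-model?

Tableau for the negation not ((Box (not c and a) and Dia not c) implies Dia ((not c and a) and not c)):
1. not ((Box (not c and a) and Dia not c) implies Dia ((not c and a) and not c)), 0
2. Box (not c and a) and Dia not c, 0
3. not Dia ((not c and a) and not c), 0
4. Box (not c and a), 0
5. Dia not c, 0
6. not ((not c and a) and not c), 0
7. not c and a, 0
8. not c, 0
9. a, 0
10. not (not c and a), 0
11. not a, 0
Accessibility: 0R0
Branch closes: a and not a both at 0.
All branches of the negation close; one closing branch shown above.

Yes, valid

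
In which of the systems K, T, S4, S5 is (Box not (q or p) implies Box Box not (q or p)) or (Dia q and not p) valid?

T-tableau for the negation not ((Box not (q or p) implies Box Box not (q or p)) or (Dia q and not p)):
1. not ((Box not (q or p) implies Box Box not (q or p)) or (Dia q and not p)), w0
2. not (Box not (q or p) implies Box Box not (q or p)), w0
3. not (Dia q and not p), w0
4. Box not (q or p), w0
5. not Box Box not (q or p), w0
6. not (q or p), w0
7. not q, w0
8. not p, w0
9. not Dia q, w0
10. not Box not (q or p), w1
11. not (q or p), w1
12. not q, w1
13. not p, w1
14. q or p, w2
15. p, w2
Accessibility: w0Rw0, w0Rw1, w1Rw1, w1Rw2, w2Rw2
Complete open branch: countermodel on a T-frame, so not valid in T, nor in K (the same frame is also a K-frame).
S4-tableau for the negation not ((Box not (q or p) implies Box Box not (q or p)) or (Dia q and not p)):
1. not ((Box not (q or p) implies Box Box not (q or p)) or (Dia q and not p)), w0
2. not (Box not (q or p) implies Box Box not (q or p)), w0
3. not (Dia q and not p), w0
4. Box not (q or p), w0
5. not Box Box not (q or p), w0
6. not (q or p), w0
7. not q, w0
8. not p, w0
9. not Dia q, w0
10. not Box not (q or p), w1
11. not (q or p), w1
12. not q, w1
13. not p, w1
14. q or p, w2
15. not (q or p), w2
16. not q, w2
17. not p, w2
18. p, w2
Accessibility: w0Rw0, w0Rw1, w0Rw2, w1Rw1, w1Rw2, w2Rw2
Branch closes: p and not p both at w2.
Every branch closes (one shown): valid in S4, hence also in S5 (every theorem of S4 is a theorem of S5).

S4, S5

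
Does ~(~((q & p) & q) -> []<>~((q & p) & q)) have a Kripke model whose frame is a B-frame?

Unsatisfiable (every branch closes)

1. ~(~((q & p) & q) -> []<>~((q & p) & q)), 0
2. ~((q & p) & q), 0
3. ~[]<>~((q & p) & q), 0
4. ~(q & p), 0
5. ~p, 0
6. ~<>~((q & p) & q), 1
7. (q & p) & q, 0
8. q & p, 0
9. q, 0
10. p, 0
Accessibility: 0R0, 0R1, 1R0, 1R1
Branch closes: p and ~p both at 0.
All branches of the tableau close; one closing branch shown above.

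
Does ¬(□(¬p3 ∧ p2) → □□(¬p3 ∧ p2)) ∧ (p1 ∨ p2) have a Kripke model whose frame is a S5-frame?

Unsatisfiable (every branch closes)

1. ¬(□(¬p3 ∧ p2) → □□(¬p3 ∧ p2)) ∧ (p1 ∨ p2), u
2. ¬(□(¬p3 ∧ p2) → □□(¬p3 ∧ p2)), u   [∧-rule on 1]
3. p1 ∨ p2, u   [∧-rule on 1]
4. □(¬p3 ∧ p2), u   [¬→-rule on 2]
5. ¬□□(¬p3 ∧ p2), u   [¬→-rule on 2]
6. ¬p3 ∧ p2, u   [□-rule on 4 via uRu]
7. ¬p3, u   [∧-rule on 6]
8. p2, u   [∧-rule on 6]
9. ¬□(¬p3 ∧ p2), v   [¬□-rule on 5: fresh world v, uRv]
10. ¬p3 ∧ p2, v   [□-rule on 4 via uRv]
11. ¬p3, v   [∧-rule on 10]
12. p2, v   [∧-rule on 10]
13. ¬(¬p3 ∧ p2), w   [¬□-rule on 9: fresh world w, vRw]
14. ¬p3 ∧ p2, w   [□-rule on 4 via uRw]
15. ¬p3, w   [∧-rule on 14]
16. p2, w   [∧-rule on 14]
17. ¬p2, w   [¬∧-rule on 13 (branches; this branch)]
Accessibility: uRu, uRv, uRw, vRu, vRv, vRw, wRu, wRv, wRw
Branch closes: p2 and ¬p2 both at w.
Every branch closes; the branch above is one of them.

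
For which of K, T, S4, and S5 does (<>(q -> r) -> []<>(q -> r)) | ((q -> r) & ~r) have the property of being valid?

S5-tableau for the negation ~((<>(q -> r) -> []<>(q -> r)) | ((q -> r) & ~r)):
1. ~((<>(q -> r) -> []<>(q -> r)) | ((q -> r) & ~r)), 0
2. ~(<>(q -> r) -> []<>(q -> r)), 0   [~|-rule on 1]
3. ~((q -> r) & ~r), 0   [~|-rule on 1]
4. <>(q -> r), 0   [~->-rule on 2]
5. ~[]<>(q -> r), 0   [~->-rule on 2]
6. ~(q -> r), 0   [~&-rule on 3 (branches; this branch)]
7. q, 0   [~->-rule on 6]
8. ~r, 0   [~->-rule on 6]
9. q -> r, 1   [<>-rule on 4: fresh world 1, 0R1]
10. r, 1   [->-rule on 9 (branches; this branch)]
11. ~<>(q -> r), 2   [~[]-rule on 5: fresh world 2, 0R2]
12. ~(q -> r), 1   [~<>-rule on 11 via 2R1]
13. q, 1   [~->-rule on 12]
14. ~r, 1   [~->-rule on 12]
Accessibility: 0R0, 0R1, 0R2, 1R0, 1R1, 1R2, 2R0, 2R1, 2R2
Branch closes: r and ~r both at 1.
Every branch closes (one shown): valid in S5.
S4-tableau for the negation ~((<>(q -> r) -> []<>(q -> r)) | ((q -> r) & ~r)):
1. ~((<>(q -> r) -> []<>(q -> r)) | ((q -> r) & ~r)), 0
2. ~(<>(q -> r) -> []<>(q -> r)), 0   [~|-rule on 1]
3. ~((q -> r) & ~r), 0   [~|-rule on 1]
4. <>(q -> r), 0   [~->-rule on 2]
5. ~[]<>(q -> r), 0   [~->-rule on 2]
6. r, 0   [~&-rule on 3 (branches; this branch)]
7. q -> r, 1   [<>-rule on 4: fresh world 1, 0R1]
8. r, 1   [->-rule on 7 (branches; this branch)]
9. ~<>(q -> r), 2   [~[]-rule on 5: fresh world 2, 0R2]
10. ~(q -> r), 2   [~<>-rule on 9 via 2R2]
11. q, 2   [~->-rule on 10]
12. ~r, 2   [~->-rule on 10]
Accessibility: 0R0, 0R1, 0R2, 1R1, 2R2
Complete open branch: countermodel on an S4-frame, so not valid in S4, nor in K, T (the same frame is also a K-frame and a T-frame).

S5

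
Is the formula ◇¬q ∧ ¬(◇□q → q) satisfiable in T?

Satisfiable

1. ◇¬q ∧ ¬(◇□q → q), 0
2. ◇¬q, 0   [∧-rule on 1]
3. ¬(◇□q → q), 0   [∧-rule on 1]
4. ◇□q, 0   [¬→-rule on 3]
5. ¬q, 0   [¬→-rule on 3]
6. ¬q, 1   [◇-rule on 2: fresh world 1, 0R1]
7. □q, 2   [◇-rule on 4: fresh world 2, 0R2]
8. q, 2   [□-rule on 7 via 2R2]
Accessibility: 0R0, 0R1, 0R2, 1R1, 2R2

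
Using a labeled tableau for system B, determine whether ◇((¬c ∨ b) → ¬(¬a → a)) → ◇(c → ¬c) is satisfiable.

1. ◇((¬c ∨ b) → ¬(¬a → a)) → ◇(c → ¬c), u
2. ◇(c → ¬c), u
3. c → ¬c, v
4. ¬c, v
Accessibility: uRu, uRv, vRu, vRv

Satisfiable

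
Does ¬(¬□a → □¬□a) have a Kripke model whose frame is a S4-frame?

Satisfiable (open branch found)

1. ¬(¬□a → □¬□a), 0
2. ¬□a, 0   [¬→-rule on 1]
3. ¬□¬□a, 0   [¬→-rule on 1]
4. ¬a, 1   [¬□-rule on 2: fresh world 1, 0R1]
5. □a, 2   [¬□-rule on 3: fresh world 2, 0R2]
6. a, 2   [□-rule on 5 via 2R2]
Accessibility: 0R0, 0R1, 0R2, 1R1, 2R2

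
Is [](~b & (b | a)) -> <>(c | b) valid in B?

Not valid

Tableau for the negation ~([](~b & (b | a)) -> <>(c | b)):
1. ~([](~b & (b | a)) -> <>(c | b)), u
2. [](~b & (b | a)), u
3. ~<>(c | b), u
4. ~b & (b | a), u
5. ~b, u
6. b | a, u
7. ~(c | b), u
8. ~c, u
9. a, u
Accessibility: uRu
The negation has an open branch (countermodel exists).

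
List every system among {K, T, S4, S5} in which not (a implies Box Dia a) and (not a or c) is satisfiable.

S5-tableau for the formula:
1. not (a implies Box Dia a) and (not a or c), u
2. not (a implies Box Dia a), u
3. not a or c, u
4. a, u
5. not Box Dia a, u
6. c, u
7. not Dia a, v
8. not a, u
Accessibility: uRu, uRv, vRu, vRv
Branch closes: a and not a both at u.
Every branch closes (one shown): unsatisfiable in S5.
S4-tableau for the formula:
1. not (a implies Box Dia a) and (not a or c), u
2. not (a implies Box Dia a), u
3. not a or c, u
4. a, u
5. not Box Dia a, u
6. c, u
7. not Dia a, v
8. not a, v
Accessibility: uRu, uRv, vRv
Complete open branch: satisfiable in S4, hence also in K, T (this S4-model is also a K-model and a T-model).

K, T, S4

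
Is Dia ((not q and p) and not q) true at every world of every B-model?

Tableau for the negation not Dia ((not q and p) and not q):
1. not Dia ((not q and p) and not q), 0
2. not ((not q and p) and not q), 0
3. q, 0
Accessibility: 0R0
The negation has an open branch (countermodel exists).

Not valid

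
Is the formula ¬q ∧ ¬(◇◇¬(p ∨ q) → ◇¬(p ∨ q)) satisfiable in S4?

No, unsatisfiable

1. ¬q ∧ ¬(◇◇¬(p ∨ q) → ◇¬(p ∨ q)), w0
2. ¬q, w0
3. ¬(◇◇¬(p ∨ q) → ◇¬(p ∨ q)), w0
4. ◇◇¬(p ∨ q), w0
5. ¬◇¬(p ∨ q), w0
6. p ∨ q, w0
7. p, w0
8. ◇¬(p ∨ q), w1
9. p ∨ q, w1
10. q, w1
11. ¬(p ∨ q), w2
12. ¬p, w2
13. ¬q, w2
14. p ∨ q, w2
15. q, w2
Accessibility: w0Rw0, w0Rw1, w0Rw2, w1Rw1, w1Rw2, w2Rw2
Branch closes: q and ¬q both at w2.
(One branch shown.) All branches close.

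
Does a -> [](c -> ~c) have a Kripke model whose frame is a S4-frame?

Satisfiable

1. a -> [](c -> ~c), w0
2. [](c -> ~c), w0
3. c -> ~c, w0
4. ~c, w0
Accessibility: w0Rw0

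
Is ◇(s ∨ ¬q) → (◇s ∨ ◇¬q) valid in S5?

Tableau for the negation ¬(◇(s ∨ ¬q) → (◇s ∨ ◇¬q)):
1. ¬(◇(s ∨ ¬q) → (◇s ∨ ◇¬q)), 0
2. ◇(s ∨ ¬q), 0   [¬→-rule on 1]
3. ¬(◇s ∨ ◇¬q), 0   [¬→-rule on 1]
4. ¬◇s, 0   [¬∨-rule on 3]
5. ¬◇¬q, 0   [¬∨-rule on 3]
6. ¬s, 0   [¬◇-rule on 4 via 0R0]
7. q, 0   [¬◇-rule on 5 via 0R0]
8. s ∨ ¬q, 1   [◇-rule on 2: fresh world 1, 0R1]
9. ¬s, 1   [¬◇-rule on 4 via 0R1]
10. q, 1   [¬◇-rule on 5 via 0R1]
11. ¬q, 1   [∨-rule on 8 (branches; this branch)]
Accessibility: 0R0, 0R1, 1R0, 1R1
Branch closes: q and ¬q both at 1.
All branches of the negation close; one closing branch shown above.

Yes, valid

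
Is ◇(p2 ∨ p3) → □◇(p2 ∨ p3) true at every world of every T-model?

Tableau for the negation ¬(◇(p2 ∨ p3) → □◇(p2 ∨ p3)):
1. ¬(◇(p2 ∨ p3) → □◇(p2 ∨ p3)), 0
2. ◇(p2 ∨ p3), 0   [¬→-rule on 1]
3. ¬□◇(p2 ∨ p3), 0   [¬→-rule on 1]
4. p2 ∨ p3, 1   [◇-rule on 2: fresh world 1, 0R1]
5. p3, 1   [∨-rule on 4 (branches; this branch)]
6. ¬◇(p2 ∨ p3), 2   [¬□-rule on 3: fresh world 2, 0R2]
7. ¬(p2 ∨ p3), 2   [¬◇-rule on 6 via 2R2]
8. ¬p2, 2   [¬∨-rule on 7]
9. ¬p3, 2   [¬∨-rule on 7]
Accessibility: 0R0, 0R1, 0R2, 1R1, 2R2
The negation has an open branch (countermodel exists).

No, not valid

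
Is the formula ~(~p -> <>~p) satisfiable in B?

Unsatisfiable (every branch closes)

1. ~(~p -> <>~p), w0
2. ~p, w0
3. ~<>~p, w0
4. p, w0
Accessibility: w0Rw0
Branch closes: p and ~p both at w0.
Every branch closes; the branch above is one of them.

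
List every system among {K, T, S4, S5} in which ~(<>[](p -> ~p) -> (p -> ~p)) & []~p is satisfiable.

K

K-tableau for the formula:
1. ~(<>[](p -> ~p) -> (p -> ~p)) & []~p, w0
2. ~(<>[](p -> ~p) -> (p -> ~p)), w0
3. []~p, w0
4. <>[](p -> ~p), w0
5. ~(p -> ~p), w0
6. p, w0
7. [](p -> ~p), w1
8. ~p, w1
Accessibility: w0Rw1
Complete open branch: satisfiable in K.
T-tableau for the formula:
1. ~(<>[](p -> ~p) -> (p -> ~p)) & []~p, w0
2. ~(<>[](p -> ~p) -> (p -> ~p)), w0
3. []~p, w0
4. <>[](p -> ~p), w0
5. ~(p -> ~p), w0
6. p, w0
7. ~p, w0
Accessibility: w0Rw0
Branch closes: p and ~p both at w0.
Every branch closes (one shown): unsatisfiable in T, hence also in S4, S5 (every S4/S5-frame is a T-frame).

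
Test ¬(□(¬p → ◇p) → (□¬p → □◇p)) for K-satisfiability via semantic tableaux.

1. ¬(□(¬p → ◇p) → (□¬p → □◇p)), u
2. □(¬p → ◇p), u
3. ¬(□¬p → □◇p), u
4. □¬p, u
5. ¬□◇p, u
6. ¬◇p, v
7. ¬p → ◇p, v
8. ¬p, v
9. ◇p, v
10. p, w
11. ¬p, w
Accessibility: uRv, vRw
Branch closes: p and ¬p both at w.
(One branch shown.) All branches close.

Unsatisfiable (every branch closes)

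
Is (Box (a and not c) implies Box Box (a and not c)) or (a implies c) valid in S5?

Valid

Tableau for the negation not ((Box (a and not c) implies Box Box (a and not c)) or (a implies c)):
1. not ((Box (a and not c) implies Box Box (a and not c)) or (a implies c)), 0
2. not (Box (a and not c) implies Box Box (a and not c)), 0
3. not (a implies c), 0
4. Box (a and not c), 0
5. not Box Box (a and not c), 0
6. a, 0
7. not c, 0
8. a and not c, 0
9. not Box (a and not c), 1
10. a and not c, 1
11. a, 1
12. not c, 1
13. not (a and not c), 2
14. a and not c, 2
15. a, 2
16. not c, 2
17. c, 2
Accessibility: 0R0, 0R1, 0R2, 1R0, 1R1, 1R2, 2R0, 2R1, 2R2
Branch closes: c and not c both at 2.
All branches of the negation close; one closing branch shown above.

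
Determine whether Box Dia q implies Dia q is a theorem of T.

Valid

Tableau for the negation not (Box Dia q implies Dia q):
1. not (Box Dia q implies Dia q), u
2. Box Dia q, u
3. not Dia q, u
4. Dia q, u
5. not q, u
6. q, v
7. Dia q, v
8. not q, v
Accessibility: uRu, uRv, vRv
Branch closes: q and not q both at v.
Every branch of the negation's tableau closes; the branch above is one of them.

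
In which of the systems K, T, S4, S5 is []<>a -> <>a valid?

K-tableau for the negation ~([]<>a -> <>a):
1. ~([]<>a -> <>a), w0
2. []<>a, w0
3. ~<>a, w0
Complete open branch: countermodel on a K-frame, so not valid in K.
T-tableau for the negation ~([]<>a -> <>a):
1. ~([]<>a -> <>a), w0
2. []<>a, w0
3. ~<>a, w0
4. <>a, w0
5. ~a, w0
6. a, w1
7. <>a, w1
8. ~a, w1
Accessibility: w0Rw0, w0Rw1, w1Rw1
Branch closes: a and ~a both at w1.
Every branch closes (one shown): valid in T, hence also in S4, S5 (every theorem of T is a theorem of S4 and S5).

T, S4, S5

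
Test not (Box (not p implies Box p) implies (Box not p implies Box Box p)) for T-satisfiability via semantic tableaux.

1. not (Box (not p implies Box p) implies (Box not p implies Box Box p)), 0
2. Box (not p implies Box p), 0   [neg-implies-rule on 1]
3. not (Box not p implies Box Box p), 0   [neg-implies-rule on 1]
4. Box not p, 0   [neg-implies-rule on 3]
5. not Box Box p, 0   [neg-implies-rule on 3]
6. not p implies Box p, 0   [Box-rule on 2 via 0R0]
7. not p, 0   [Box-rule on 4 via 0R0]
8. Box p, 0   [implies-rule on 6 (branches; this branch)]
9. p, 0   [Box-rule on 8 via 0R0]
Accessibility: 0R0
Branch closes: p and not p both at 0.
(One branch shown.) All branches close.

No, unsatisfiable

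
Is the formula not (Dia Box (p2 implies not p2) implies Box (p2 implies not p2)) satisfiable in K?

Satisfiable

1. not (Dia Box (p2 implies not p2) implies Box (p2 implies not p2)), w0
2. Dia Box (p2 implies not p2), w0
3. not Box (p2 implies not p2), w0
4. Box (p2 implies not p2), w1
5. not (p2 implies not p2), w2
6. p2, w2
Accessibility: w0Rw1, w0Rw2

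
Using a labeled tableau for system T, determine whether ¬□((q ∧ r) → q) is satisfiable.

1. ¬□((q ∧ r) → q), w0
2. ¬((q ∧ r) → q), w1
3. q ∧ r, w1
4. ¬q, w1
5. q, w1
6. r, w1
Accessibility: w0Rw0, w0Rw1, w1Rw1
Branch closes: q and ¬q both at w1.
(One branch shown.) All branches close.

Unsatisfiable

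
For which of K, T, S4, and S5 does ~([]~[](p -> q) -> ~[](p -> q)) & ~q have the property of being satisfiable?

K-tableau for the formula:
1. ~([]~[](p -> q) -> ~[](p -> q)) & ~q, u
2. ~([]~[](p -> q) -> ~[](p -> q)), u
3. ~q, u
4. []~[](p -> q), u
5. [](p -> q), u
Complete open branch: satisfiable in K.
T-tableau for the formula:
1. ~([]~[](p -> q) -> ~[](p -> q)) & ~q, u
2. ~([]~[](p -> q) -> ~[](p -> q)), u
3. ~q, u
4. []~[](p -> q), u
5. [](p -> q), u
6. ~[](p -> q), u
7. p -> q, u
8. ~p, u
9. ~(p -> q), v
10. p, v
11. ~q, v
12. ~[](p -> q), v
13. p -> q, v
14. q, v
Accessibility: uRu, uRv, vRv
Branch closes: q and ~q both at v.
Every branch closes (one shown): unsatisfiable in T, hence also in S4, S5 (every S4/S5-frame is a T-frame).

K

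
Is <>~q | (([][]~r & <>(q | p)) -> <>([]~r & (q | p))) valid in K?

Valid

Tableau for the negation ~(<>~q | (([][]~r & <>(q | p)) -> <>([]~r & (q | p)))):
1. ~(<>~q | (([][]~r & <>(q | p)) -> <>([]~r & (q | p)))), 0
2. ~<>~q, 0
3. ~(([][]~r & <>(q | p)) -> <>([]~r & (q | p))), 0
4. [][]~r & <>(q | p), 0
5. ~<>([]~r & (q | p)), 0
6. [][]~r, 0
7. <>(q | p), 0
8. q | p, 1
9. q, 1
10. ~([]~r & (q | p)), 1
11. []~r, 1
12. p, 1
13. ~[]~r, 1
14. r, 2
15. ~r, 2
Accessibility: 0R1, 1R2
Branch closes: r and ~r both at 2.
Every branch of the negation's tableau closes; the branch above is one of them.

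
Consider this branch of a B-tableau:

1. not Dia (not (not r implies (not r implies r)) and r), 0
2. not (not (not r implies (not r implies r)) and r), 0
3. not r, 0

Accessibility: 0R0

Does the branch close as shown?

Open

There is no literal clash: for every atom and world, at most one sign appears.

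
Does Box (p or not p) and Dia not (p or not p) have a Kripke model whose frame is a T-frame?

Unsatisfiable

1. Box (p or not p) and Dia not (p or not p), w0
2. Box (p or not p), w0   [and-rule on 1]
3. Dia not (p or not p), w0   [and-rule on 1]
4. p or not p, w0   [Box-rule on 2 via w0Rw0]
5. not p, w0   [or-rule on 4 (branches; this branch)]
6. not (p or not p), w1   [Dia-rule on 3: fresh world w1, w0Rw1]
7. not p, w1   [neg-or-rule on 6]
8. p, w1   [neg-or-rule on 6]
Accessibility: w0Rw0, w0Rw1, w1Rw1
Branch closes: p and not p both at w1.
(One branch shown.) All branches close.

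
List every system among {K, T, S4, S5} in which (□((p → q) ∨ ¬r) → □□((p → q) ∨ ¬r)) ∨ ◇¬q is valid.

S4, S5

S4-tableau for the negation ¬((□((p → q) ∨ ¬r) → □□((p → q) ∨ ¬r)) ∨ ◇¬q):
1. ¬((□((p → q) ∨ ¬r) → □□((p → q) ∨ ¬r)) ∨ ◇¬q), 0
2. ¬(□((p → q) ∨ ¬r) → □□((p → q) ∨ ¬r)), 0
3. ¬◇¬q, 0
4. □((p → q) ∨ ¬r), 0
5. ¬□□((p → q) ∨ ¬r), 0
6. q, 0
7. (p → q) ∨ ¬r, 0
8. p → q, 0
9. ¬□((p → q) ∨ ¬r), 1
10. q, 1
11. (p → q) ∨ ¬r, 1
12. p → q, 1
13. ¬((p → q) ∨ ¬r), 2
14. ¬(p → q), 2
15. r, 2
16. p, 2
17. ¬q, 2
18. q, 2
Accessibility: 0R0, 0R1, 0R2, 1R1, 1R2, 2R2
Branch closes: q and ¬q both at 2.
Every branch closes (one shown): valid in S4, hence also in S5 (every theorem of S4 is a theorem of S5).
T-tableau for the negation ¬((□((p → q) ∨ ¬r) → □□((p → q) ∨ ¬r)) ∨ ◇¬q):
1. ¬((□((p → q) ∨ ¬r) → □□((p → q) ∨ ¬r)) ∨ ◇¬q), 0
2. ¬(□((p → q) ∨ ¬r) → □□((p → q) ∨ ¬r)), 0
3. ¬◇¬q, 0
4. □((p → q) ∨ ¬r), 0
5. ¬□□((p → q) ∨ ¬r), 0
6. q, 0
7. (p → q) ∨ ¬r, 0
8. ¬r, 0
9. ¬□((p → q) ∨ ¬r), 1
10. q, 1
11. (p → q) ∨ ¬r, 1
12. ¬r, 1
13. ¬((p → q) ∨ ¬r), 2
14. ¬(p → q), 2
15. r, 2
16. p, 2
17. ¬q, 2
Accessibility: 0R0, 0R1, 1R1, 1R2, 2R2
Complete open branch: countermodel on a T-frame, so not valid in T, nor in K (the same frame is also a K-frame).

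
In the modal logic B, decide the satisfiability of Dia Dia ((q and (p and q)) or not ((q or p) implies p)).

1. Dia Dia ((q and (p and q)) or not ((q or p) implies p)), w0
2. Dia ((q and (p and q)) or not ((q or p) implies p)), w1
3. (q and (p and q)) or not ((q or p) implies p), w2
4. not ((q or p) implies p), w2
5. q or p, w2
6. not p, w2
7. q, w2
Accessibility: w0Rw0, w0Rw1, w1Rw0, w1Rw1, w1Rw2, w2Rw1, w2Rw2

Satisfiable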